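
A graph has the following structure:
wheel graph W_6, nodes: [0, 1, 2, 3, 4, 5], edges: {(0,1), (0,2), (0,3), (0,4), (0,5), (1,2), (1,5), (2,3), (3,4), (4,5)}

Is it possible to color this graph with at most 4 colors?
A valid 4-coloring: color 1: [0]; color 2: [3, 5]; color 3: [2, 4]; color 4: [1].
(χ(G) = 4 ≤ 4.)

Yes, G is 4-colorable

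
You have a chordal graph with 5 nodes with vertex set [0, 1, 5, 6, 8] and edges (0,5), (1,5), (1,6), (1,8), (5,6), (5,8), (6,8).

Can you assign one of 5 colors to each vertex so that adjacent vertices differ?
Yes, G is 5-colorable

A valid 5-coloring: color 1: [5]; color 2: [0, 6]; color 3: [8]; color 4: [1].
(χ(G) = 4 ≤ 5.)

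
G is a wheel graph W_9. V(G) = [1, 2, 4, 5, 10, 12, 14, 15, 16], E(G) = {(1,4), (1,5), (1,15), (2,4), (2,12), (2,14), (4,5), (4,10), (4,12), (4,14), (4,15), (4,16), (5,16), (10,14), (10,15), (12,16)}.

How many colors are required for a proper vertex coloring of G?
Clique number ω(G) = 3 (lower bound: χ ≥ ω).
The clique on [1, 4, 5] has size 3, forcing χ ≥ 3, and the coloring below uses 3 colors, so χ(G) = 3.
A valid 3-coloring: color 1: [4]; color 2: [5, 12, 14, 15]; color 3: [1, 2, 10, 16].

χ(G) = 3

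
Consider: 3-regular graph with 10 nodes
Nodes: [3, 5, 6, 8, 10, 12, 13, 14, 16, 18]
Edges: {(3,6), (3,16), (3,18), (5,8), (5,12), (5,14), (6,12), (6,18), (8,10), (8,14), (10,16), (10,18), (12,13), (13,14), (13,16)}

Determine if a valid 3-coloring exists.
Yes, G is 3-colorable

A valid 3-coloring: color 1: [5, 6, 10, 13]; color 2: [12, 14, 16, 18]; color 3: [3, 8].
(χ(G) = 3 ≤ 3.)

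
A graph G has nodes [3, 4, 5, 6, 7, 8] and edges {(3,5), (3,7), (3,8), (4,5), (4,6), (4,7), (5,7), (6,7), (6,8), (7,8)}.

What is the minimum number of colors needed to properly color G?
Clique number ω(G) = 3 (lower bound: χ ≥ ω).
Odd cycle [6, 4, 5, 3, 8] needs 3 colors (χ ≥ 3).
Vertex 7 is adjacent to every vertex of [3, 4, 5, 6, 8], which already need 3 colors among themselves, so 7 needs a new color (χ ≥ 4).
The coloring below uses 4 colors, so χ(G) = 4.
A valid 4-coloring: color 1: [7]; color 2: [3, 6]; color 3: [4, 8]; color 4: [5].

χ(G) = 4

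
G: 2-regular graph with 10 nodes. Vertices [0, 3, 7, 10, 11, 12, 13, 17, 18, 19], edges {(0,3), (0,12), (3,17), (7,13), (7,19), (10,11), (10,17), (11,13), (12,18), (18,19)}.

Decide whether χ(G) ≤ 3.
A valid 3-coloring: color 1: [3, 10, 12, 13, 19]; color 2: [0, 7, 11, 17, 18].
(χ(G) = 2 ≤ 3.)

Yes, G is 3-colorable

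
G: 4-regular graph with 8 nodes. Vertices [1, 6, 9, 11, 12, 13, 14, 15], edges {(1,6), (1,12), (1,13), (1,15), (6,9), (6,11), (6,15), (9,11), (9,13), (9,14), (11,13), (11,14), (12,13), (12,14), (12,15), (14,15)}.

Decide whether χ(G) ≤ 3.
Suppose a proper 3-coloring c exists. The clique [1, 6, 15] takes 3 distinct colors; by symmetry let c(1) = 1, c(6) = 2, c(15) = 3.
- Vertex 12: neighbors [1, 15] already have colors [1, 3] ⇒ c(12) = 2.
- Vertex 13: neighbors [1, 12] already have colors [1, 2] ⇒ c(13) = 3.
- Vertex 9: neighbors [6, 13] already have colors [2, 3] ⇒ c(9) = 1.
- Vertex 11: neighbors [9, 6, 13] already have colors [1, 2, 3] — all 3 colors blocked. Contradiction.
The forced assignments end in a contradiction, so G has no proper 3-coloring (χ ≥ 4).

No, G is not 3-colorable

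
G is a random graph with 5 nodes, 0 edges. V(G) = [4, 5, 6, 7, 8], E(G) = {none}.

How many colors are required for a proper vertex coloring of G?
χ(G) = 1

Clique number ω(G) = 1 (lower bound: χ ≥ ω).
The graph has no edges, so one color suffices: χ(G) = 1.
A valid 1-coloring: color 1: [4, 5, 6, 7, 8].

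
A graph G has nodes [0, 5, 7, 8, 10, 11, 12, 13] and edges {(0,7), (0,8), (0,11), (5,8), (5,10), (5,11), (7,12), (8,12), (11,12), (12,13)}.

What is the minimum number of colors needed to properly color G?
Clique number ω(G) = 2 (lower bound: χ ≥ ω).
The graph is bipartite (no odd cycle), so 2 colors suffice: χ(G) = 2.
A valid 2-coloring: color 1: [0, 5, 12]; color 2: [7, 8, 10, 11, 13].

χ(G) = 2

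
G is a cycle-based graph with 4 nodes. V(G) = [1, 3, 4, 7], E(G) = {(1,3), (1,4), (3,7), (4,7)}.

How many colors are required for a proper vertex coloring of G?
χ(G) = 2

Clique number ω(G) = 2 (lower bound: χ ≥ ω).
The graph is bipartite (no odd cycle), so 2 colors suffice: χ(G) = 2.
A valid 2-coloring: color 1: [3, 4]; color 2: [1, 7].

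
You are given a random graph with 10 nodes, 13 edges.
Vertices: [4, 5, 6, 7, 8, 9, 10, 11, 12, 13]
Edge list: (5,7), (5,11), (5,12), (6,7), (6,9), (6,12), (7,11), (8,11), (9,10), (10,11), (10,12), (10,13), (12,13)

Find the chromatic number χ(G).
χ(G) = 3

Clique number ω(G) = 3 (lower bound: χ ≥ ω).
The clique on [5, 7, 11] has size 3, forcing χ ≥ 3, and the coloring below uses 3 colors, so χ(G) = 3.
A valid 3-coloring: color 1: [4, 9, 11, 12]; color 2: [5, 6, 8, 10]; color 3: [7, 13].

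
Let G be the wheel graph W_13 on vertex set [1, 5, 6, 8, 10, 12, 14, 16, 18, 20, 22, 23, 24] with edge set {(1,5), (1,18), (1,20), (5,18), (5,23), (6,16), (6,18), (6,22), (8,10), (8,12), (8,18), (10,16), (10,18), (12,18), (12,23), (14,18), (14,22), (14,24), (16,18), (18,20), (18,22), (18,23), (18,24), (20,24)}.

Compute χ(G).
χ(G) = 3

Clique number ω(G) = 3 (lower bound: χ ≥ ω).
The clique on [1, 18, 20] has size 3, forcing χ ≥ 3, and the coloring below uses 3 colors, so χ(G) = 3.
A valid 3-coloring: color 1: [18]; color 2: [1, 8, 16, 22, 23, 24]; color 3: [5, 6, 10, 12, 14, 20].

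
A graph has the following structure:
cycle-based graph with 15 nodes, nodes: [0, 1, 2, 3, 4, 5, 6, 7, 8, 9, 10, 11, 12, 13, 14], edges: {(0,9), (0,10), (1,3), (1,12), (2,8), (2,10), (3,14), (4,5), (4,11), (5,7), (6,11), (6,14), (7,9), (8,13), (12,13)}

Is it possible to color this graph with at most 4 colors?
A valid 4-coloring: color 1: [1, 5, 8, 9, 10, 11, 14]; color 2: [0, 2, 3, 4, 6, 7, 12]; color 3: [13].
(χ(G) = 3 ≤ 4.)

Yes, G is 4-colorable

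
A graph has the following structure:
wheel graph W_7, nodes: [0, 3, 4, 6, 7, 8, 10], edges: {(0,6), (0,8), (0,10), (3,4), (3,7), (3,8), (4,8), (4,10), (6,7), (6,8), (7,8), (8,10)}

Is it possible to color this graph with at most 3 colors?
A valid 3-coloring: color 1: [8]; color 2: [3, 6, 10]; color 3: [0, 4, 7].
(χ(G) = 3 ≤ 3.)

Yes, G is 3-colorable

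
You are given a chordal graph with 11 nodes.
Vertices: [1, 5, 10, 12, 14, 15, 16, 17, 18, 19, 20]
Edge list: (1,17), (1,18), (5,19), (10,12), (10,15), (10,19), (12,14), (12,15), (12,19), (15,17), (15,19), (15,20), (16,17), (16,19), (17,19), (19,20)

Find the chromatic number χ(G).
Clique number ω(G) = 4 (lower bound: χ ≥ ω).
The clique on [10, 12, 15, 19] has size 4, forcing χ ≥ 4, and the coloring below uses 4 colors, so χ(G) = 4.
A valid 4-coloring: color 1: [1, 14, 19]; color 2: [5, 15, 16, 18]; color 3: [12, 17, 20]; color 4: [10].

χ(G) = 4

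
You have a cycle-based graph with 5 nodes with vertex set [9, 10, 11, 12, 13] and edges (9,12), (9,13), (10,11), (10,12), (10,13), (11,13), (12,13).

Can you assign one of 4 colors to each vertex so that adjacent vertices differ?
Yes, G is 4-colorable

A valid 4-coloring: color 1: [13]; color 2: [9, 10]; color 3: [11, 12].
(χ(G) = 3 ≤ 4.)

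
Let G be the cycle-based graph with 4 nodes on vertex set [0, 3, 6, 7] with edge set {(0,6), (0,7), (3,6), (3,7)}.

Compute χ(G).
Clique number ω(G) = 2 (lower bound: χ ≥ ω).
The graph is bipartite (no odd cycle), so 2 colors suffice: χ(G) = 2.
A valid 2-coloring: color 1: [0, 3]; color 2: [6, 7].

χ(G) = 2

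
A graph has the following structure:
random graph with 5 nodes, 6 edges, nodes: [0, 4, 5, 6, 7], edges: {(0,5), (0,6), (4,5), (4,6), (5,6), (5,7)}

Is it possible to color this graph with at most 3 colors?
A valid 3-coloring: color 1: [5]; color 2: [6, 7]; color 3: [0, 4].
(χ(G) = 3 ≤ 3.)

Yes, G is 3-colorable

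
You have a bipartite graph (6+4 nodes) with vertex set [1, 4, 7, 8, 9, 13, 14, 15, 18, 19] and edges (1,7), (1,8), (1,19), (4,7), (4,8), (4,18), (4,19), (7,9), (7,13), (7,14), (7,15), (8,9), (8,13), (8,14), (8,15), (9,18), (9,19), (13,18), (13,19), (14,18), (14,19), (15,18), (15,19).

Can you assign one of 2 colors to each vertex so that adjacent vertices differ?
A valid 2-coloring: color 1: [7, 8, 18, 19]; color 2: [1, 4, 9, 13, 14, 15].
(χ(G) = 2 ≤ 2.)

Yes, G is 2-colorable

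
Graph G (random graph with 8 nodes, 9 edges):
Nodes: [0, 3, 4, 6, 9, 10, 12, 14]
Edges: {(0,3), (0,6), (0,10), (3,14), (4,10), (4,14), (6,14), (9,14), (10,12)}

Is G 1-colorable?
No, G is not 1-colorable

Edge (0,10) forces its endpoints to differ, so 1 color is not enough.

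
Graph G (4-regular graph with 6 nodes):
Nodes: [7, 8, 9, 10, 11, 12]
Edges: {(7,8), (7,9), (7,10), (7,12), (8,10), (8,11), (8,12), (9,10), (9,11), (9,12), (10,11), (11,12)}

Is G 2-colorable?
The clique on vertices [8, 10, 11] has size 3 > 2, so it alone needs 3 colors.

No, G is not 2-colorable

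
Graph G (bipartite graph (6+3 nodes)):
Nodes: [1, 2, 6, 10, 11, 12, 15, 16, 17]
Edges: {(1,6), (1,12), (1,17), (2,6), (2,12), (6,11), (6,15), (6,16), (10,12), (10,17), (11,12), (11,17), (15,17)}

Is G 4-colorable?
Yes, G is 4-colorable

A valid 4-coloring: color 1: [6, 12, 17]; color 2: [1, 2, 10, 11, 15, 16].
(χ(G) = 2 ≤ 4.)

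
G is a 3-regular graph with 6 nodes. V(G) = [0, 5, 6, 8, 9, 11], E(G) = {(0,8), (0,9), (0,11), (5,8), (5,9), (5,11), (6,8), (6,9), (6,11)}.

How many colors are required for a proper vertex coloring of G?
χ(G) = 2

Clique number ω(G) = 2 (lower bound: χ ≥ ω).
The graph is bipartite (no odd cycle), so 2 colors suffice: χ(G) = 2.
A valid 2-coloring: color 1: [8, 9, 11]; color 2: [0, 5, 6].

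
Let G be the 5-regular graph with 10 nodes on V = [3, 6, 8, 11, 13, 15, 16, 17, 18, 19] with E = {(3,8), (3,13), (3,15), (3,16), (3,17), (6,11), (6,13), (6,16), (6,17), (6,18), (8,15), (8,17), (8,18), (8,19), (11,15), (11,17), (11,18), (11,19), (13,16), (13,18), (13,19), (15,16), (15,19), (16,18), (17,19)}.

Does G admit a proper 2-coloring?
No, G is not 2-colorable

The clique on vertices [6, 13, 16, 18] has size 4 > 2, so it alone needs 4 colors.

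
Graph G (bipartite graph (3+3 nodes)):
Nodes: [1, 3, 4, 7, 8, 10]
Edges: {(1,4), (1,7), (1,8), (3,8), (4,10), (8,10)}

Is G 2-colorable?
A valid 2-coloring: color 1: [1, 3, 10]; color 2: [4, 7, 8].
(χ(G) = 2 ≤ 2.)

Yes, G is 2-colorable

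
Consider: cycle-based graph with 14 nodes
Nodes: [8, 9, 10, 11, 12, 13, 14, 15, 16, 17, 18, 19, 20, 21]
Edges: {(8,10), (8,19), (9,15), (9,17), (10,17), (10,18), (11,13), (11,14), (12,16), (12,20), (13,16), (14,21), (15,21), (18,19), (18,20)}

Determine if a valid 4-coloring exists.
A valid 4-coloring: color 1: [9, 10, 11, 16, 19, 20, 21]; color 2: [8, 12, 13, 14, 15, 17, 18].
(χ(G) = 2 ≤ 4.)

Yes, G is 4-colorable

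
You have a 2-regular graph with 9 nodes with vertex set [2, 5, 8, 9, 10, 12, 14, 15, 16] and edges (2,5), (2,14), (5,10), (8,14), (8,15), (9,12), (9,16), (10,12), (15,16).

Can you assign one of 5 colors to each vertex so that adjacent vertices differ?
Yes, G is 5-colorable

A valid 5-coloring: color 1: [2, 9, 10, 15]; color 2: [5, 8, 12, 16]; color 3: [14].
(χ(G) = 3 ≤ 5.)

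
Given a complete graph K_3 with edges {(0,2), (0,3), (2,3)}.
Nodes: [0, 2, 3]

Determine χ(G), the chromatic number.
Clique number ω(G) = 3 (lower bound: χ ≥ ω).
The clique on [0, 2, 3] has size 3, forcing χ ≥ 3, and the coloring below uses 3 colors, so χ(G) = 3.
A valid 3-coloring: color 1: [2]; color 2: [3]; color 3: [0].

χ(G) = 3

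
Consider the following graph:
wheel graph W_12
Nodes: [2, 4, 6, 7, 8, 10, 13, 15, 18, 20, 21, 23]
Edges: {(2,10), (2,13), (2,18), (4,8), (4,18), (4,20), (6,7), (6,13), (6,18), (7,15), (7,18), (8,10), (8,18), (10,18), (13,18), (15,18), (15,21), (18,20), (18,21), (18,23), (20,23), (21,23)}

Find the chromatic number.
χ(G) = 4

Clique number ω(G) = 3 (lower bound: χ ≥ ω).
Odd cycle [15, 7, 6, 13, 2, 10, 8, 4, 20, 23, 21] needs 3 colors (χ ≥ 3).
Vertex 18 is adjacent to every vertex of [2, 4, 6, 7, 8, 10, 13, 15, 20, 21, 23], which already need 3 colors among themselves, so 18 needs a new color (χ ≥ 4).
The coloring below uses 4 colors, so χ(G) = 4.
A valid 4-coloring: color 1: [18]; color 2: [2, 6, 8, 15, 23]; color 3: [4, 7, 10, 13, 21]; color 4: [20].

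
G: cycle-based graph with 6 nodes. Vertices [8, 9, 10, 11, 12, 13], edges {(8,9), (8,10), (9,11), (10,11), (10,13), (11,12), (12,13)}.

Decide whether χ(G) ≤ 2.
A valid 2-coloring: color 1: [9, 10, 12]; color 2: [8, 11, 13].
(χ(G) = 2 ≤ 2.)

Yes, G is 2-colorable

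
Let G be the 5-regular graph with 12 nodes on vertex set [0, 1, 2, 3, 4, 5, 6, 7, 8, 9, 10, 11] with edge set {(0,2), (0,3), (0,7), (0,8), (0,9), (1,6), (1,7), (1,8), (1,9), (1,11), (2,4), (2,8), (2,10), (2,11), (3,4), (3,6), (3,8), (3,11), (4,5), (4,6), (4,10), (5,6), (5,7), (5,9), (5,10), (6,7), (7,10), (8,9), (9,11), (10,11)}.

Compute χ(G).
χ(G) = 4

Clique number ω(G) = 3 (lower bound: χ ≥ ω).
Suppose a proper 3-coloring c exists. The clique [0, 2, 8] takes 3 distinct colors; by symmetry let c(0) = 1, c(2) = 2, c(8) = 3.
- Vertex 3: neighbors [0, 8] already have colors [1, 3] ⇒ c(3) = 2.
- Vertex 9: neighbors [0, 8] already have colors [1, 3] ⇒ c(9) = 2.
- Vertex 1: neighbors [9, 8] already have colors [2, 3] ⇒ c(1) = 1.
- Vertex 6: neighbors [1, 3] already have colors [1, 2] ⇒ c(6) = 3.
- Vertex 5: neighbors [9, 6] already have colors [2, 3] ⇒ c(5) = 1.
- Vertex 4: neighbors [5, 2, 6] already have colors [1, 2, 3] — all 3 colors blocked. Contradiction.
The forced assignments end in a contradiction, so G has no proper 3-coloring (χ ≥ 4).
The coloring below uses 4 colors, so χ(G) = 4.
A valid 4-coloring: color 1: [0, 5, 11]; color 2: [1, 3, 10]; color 3: [4, 7, 8]; color 4: [2, 6, 9].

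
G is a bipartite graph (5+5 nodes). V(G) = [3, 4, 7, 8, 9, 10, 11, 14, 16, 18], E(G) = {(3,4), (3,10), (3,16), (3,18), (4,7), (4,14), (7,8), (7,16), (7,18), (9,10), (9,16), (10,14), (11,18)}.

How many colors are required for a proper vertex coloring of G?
χ(G) = 2

Clique number ω(G) = 2 (lower bound: χ ≥ ω).
The graph is bipartite (no odd cycle), so 2 colors suffice: χ(G) = 2.
A valid 2-coloring: color 1: [3, 7, 9, 11, 14]; color 2: [4, 8, 10, 16, 18].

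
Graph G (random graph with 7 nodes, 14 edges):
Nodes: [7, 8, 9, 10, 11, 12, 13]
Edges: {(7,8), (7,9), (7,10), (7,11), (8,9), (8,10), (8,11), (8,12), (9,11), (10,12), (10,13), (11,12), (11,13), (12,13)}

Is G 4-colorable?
A valid 4-coloring: color 1: [8, 13]; color 2: [10, 11]; color 3: [7, 12]; color 4: [9].
(χ(G) = 4 ≤ 4.)

Yes, G is 4-colorable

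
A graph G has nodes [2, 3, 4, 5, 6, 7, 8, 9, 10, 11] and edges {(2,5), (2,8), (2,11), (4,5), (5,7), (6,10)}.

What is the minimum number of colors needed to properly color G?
Clique number ω(G) = 2 (lower bound: χ ≥ ω).
The graph is bipartite (no odd cycle), so 2 colors suffice: χ(G) = 2.
A valid 2-coloring: color 1: [2, 3, 4, 6, 7, 9]; color 2: [5, 8, 10, 11].

χ(G) = 2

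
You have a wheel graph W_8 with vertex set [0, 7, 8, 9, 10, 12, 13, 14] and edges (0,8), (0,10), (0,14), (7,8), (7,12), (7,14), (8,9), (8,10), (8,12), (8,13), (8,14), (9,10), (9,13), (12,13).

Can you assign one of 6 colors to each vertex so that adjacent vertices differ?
Yes, G is 6-colorable

A valid 6-coloring: color 1: [8]; color 2: [9, 12, 14]; color 3: [0, 7, 13]; color 4: [10].
(χ(G) = 4 ≤ 6.)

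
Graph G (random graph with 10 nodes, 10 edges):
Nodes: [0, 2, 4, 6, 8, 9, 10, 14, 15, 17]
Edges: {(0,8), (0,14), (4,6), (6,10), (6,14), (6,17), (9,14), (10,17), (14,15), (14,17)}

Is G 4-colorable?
Yes, G is 4-colorable

A valid 4-coloring: color 1: [2, 4, 8, 10, 14]; color 2: [0, 6, 9, 15]; color 3: [17].
(χ(G) = 3 ≤ 4.)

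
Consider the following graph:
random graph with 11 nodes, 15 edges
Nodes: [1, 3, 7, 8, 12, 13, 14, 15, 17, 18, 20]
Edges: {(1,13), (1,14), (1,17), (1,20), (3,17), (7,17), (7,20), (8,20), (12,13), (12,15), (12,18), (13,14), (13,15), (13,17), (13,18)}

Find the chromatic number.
Clique number ω(G) = 3 (lower bound: χ ≥ ω).
The clique on [1, 13, 17] has size 3, forcing χ ≥ 3, and the coloring below uses 3 colors, so χ(G) = 3.
A valid 3-coloring: color 1: [3, 13, 20]; color 2: [1, 7, 8, 12]; color 3: [14, 15, 17, 18].

χ(G) = 3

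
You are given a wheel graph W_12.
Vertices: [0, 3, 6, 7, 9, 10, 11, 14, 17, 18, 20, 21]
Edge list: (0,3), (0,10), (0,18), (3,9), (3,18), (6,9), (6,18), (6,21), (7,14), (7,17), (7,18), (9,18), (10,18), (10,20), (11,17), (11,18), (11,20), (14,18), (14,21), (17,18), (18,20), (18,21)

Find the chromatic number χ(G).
χ(G) = 4

Clique number ω(G) = 3 (lower bound: χ ≥ ω).
Odd cycle [21, 6, 9, 3, 0, 10, 20, 11, 17, 7, 14] needs 3 colors (χ ≥ 3).
Vertex 18 is adjacent to every vertex of [0, 3, 6, 7, 9, 10, 11, 14, 17, 20, 21], which already need 3 colors among themselves, so 18 needs a new color (χ ≥ 4).
The coloring below uses 4 colors, so χ(G) = 4.
A valid 4-coloring: color 1: [18]; color 2: [0, 7, 9, 20, 21]; color 3: [3, 6, 10, 11, 14]; color 4: [17].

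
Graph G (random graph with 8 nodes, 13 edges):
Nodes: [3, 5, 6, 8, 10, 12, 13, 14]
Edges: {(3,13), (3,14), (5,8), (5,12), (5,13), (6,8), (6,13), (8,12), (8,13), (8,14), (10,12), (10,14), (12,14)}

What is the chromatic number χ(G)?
χ(G) = 3

Clique number ω(G) = 3 (lower bound: χ ≥ ω).
The clique on [5, 8, 12] has size 3, forcing χ ≥ 3, and the coloring below uses 3 colors, so χ(G) = 3.
A valid 3-coloring: color 1: [3, 8, 10]; color 2: [12, 13]; color 3: [5, 6, 14].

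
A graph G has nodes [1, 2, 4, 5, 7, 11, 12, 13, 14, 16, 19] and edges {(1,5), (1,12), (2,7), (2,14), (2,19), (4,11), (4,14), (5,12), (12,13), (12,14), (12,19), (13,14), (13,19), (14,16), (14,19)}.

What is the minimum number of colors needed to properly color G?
Clique number ω(G) = 4 (lower bound: χ ≥ ω).
The clique on [12, 13, 14, 19] has size 4, forcing χ ≥ 4, and the coloring below uses 4 colors, so χ(G) = 4.
A valid 4-coloring: color 1: [1, 7, 11, 14]; color 2: [2, 4, 12, 16]; color 3: [5, 19]; color 4: [13].

χ(G) = 4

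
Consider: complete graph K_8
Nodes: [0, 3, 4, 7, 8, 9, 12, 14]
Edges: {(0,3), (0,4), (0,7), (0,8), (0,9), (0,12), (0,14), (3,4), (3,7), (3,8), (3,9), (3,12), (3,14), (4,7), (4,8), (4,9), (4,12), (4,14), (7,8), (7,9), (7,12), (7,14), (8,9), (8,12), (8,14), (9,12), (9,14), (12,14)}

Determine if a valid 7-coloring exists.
The clique on vertices [0, 3, 4, 7, 8, 9, 12, 14] has size 8 > 7, so it alone needs 8 colors.

No, G is not 7-colorable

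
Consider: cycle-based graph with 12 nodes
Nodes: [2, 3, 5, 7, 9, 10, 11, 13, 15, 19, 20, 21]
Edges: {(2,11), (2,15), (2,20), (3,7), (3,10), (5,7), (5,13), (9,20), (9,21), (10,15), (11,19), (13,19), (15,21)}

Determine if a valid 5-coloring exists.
Yes, G is 5-colorable

A valid 5-coloring: color 1: [7, 9, 11, 13, 15]; color 2: [2, 5, 10, 19, 21]; color 3: [3, 20].
(χ(G) = 3 ≤ 5.)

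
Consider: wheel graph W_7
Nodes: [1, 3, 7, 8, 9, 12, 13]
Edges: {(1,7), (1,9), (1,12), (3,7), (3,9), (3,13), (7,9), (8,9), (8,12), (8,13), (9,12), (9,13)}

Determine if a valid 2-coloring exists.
No, G is not 2-colorable

The clique on vertices [8, 9, 12] has size 3 > 2, so it alone needs 3 colors.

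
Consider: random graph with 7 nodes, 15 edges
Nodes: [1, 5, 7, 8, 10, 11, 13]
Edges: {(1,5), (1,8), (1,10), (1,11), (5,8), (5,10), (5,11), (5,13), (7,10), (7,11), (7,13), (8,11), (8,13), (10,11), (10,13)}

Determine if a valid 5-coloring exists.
Yes, G is 5-colorable

A valid 5-coloring: color 1: [5, 7]; color 2: [11, 13]; color 3: [8, 10]; color 4: [1].
(χ(G) = 4 ≤ 5.)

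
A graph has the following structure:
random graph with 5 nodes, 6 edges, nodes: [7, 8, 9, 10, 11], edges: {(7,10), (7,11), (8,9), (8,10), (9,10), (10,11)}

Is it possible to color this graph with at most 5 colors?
Yes, G is 5-colorable

A valid 5-coloring: color 1: [10]; color 2: [7, 8]; color 3: [9, 11].
(χ(G) = 3 ≤ 5.)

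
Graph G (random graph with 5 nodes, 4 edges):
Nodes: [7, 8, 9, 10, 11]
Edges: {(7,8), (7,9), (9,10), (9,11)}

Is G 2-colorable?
A valid 2-coloring: color 1: [8, 9]; color 2: [7, 10, 11].
(χ(G) = 2 ≤ 2.)

Yes, G is 2-colorable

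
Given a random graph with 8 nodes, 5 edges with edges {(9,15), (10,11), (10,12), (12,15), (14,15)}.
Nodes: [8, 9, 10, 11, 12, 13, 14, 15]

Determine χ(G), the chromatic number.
χ(G) = 2

Clique number ω(G) = 2 (lower bound: χ ≥ ω).
The graph is bipartite (no odd cycle), so 2 colors suffice: χ(G) = 2.
A valid 2-coloring: color 1: [8, 10, 13, 15]; color 2: [9, 11, 12, 14].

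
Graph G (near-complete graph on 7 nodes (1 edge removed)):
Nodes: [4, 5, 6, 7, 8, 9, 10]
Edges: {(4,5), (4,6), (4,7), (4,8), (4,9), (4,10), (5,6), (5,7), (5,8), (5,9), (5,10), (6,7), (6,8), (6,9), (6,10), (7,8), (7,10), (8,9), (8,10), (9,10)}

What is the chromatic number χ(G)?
χ(G) = 6

Clique number ω(G) = 6 (lower bound: χ ≥ ω).
The clique on [4, 5, 6, 8, 9, 10] has size 6, forcing χ ≥ 6, and the coloring below uses 6 colors, so χ(G) = 6.
A valid 6-coloring: color 1: [8]; color 2: [10]; color 3: [6]; color 4: [5]; color 5: [4]; color 6: [7, 9].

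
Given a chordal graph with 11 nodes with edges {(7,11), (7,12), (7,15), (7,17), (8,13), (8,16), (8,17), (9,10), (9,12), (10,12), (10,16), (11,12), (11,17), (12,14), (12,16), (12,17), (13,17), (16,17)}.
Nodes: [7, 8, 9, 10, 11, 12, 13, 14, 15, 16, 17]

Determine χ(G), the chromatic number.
χ(G) = 4

Clique number ω(G) = 4 (lower bound: χ ≥ ω).
The clique on [7, 11, 12, 17] has size 4, forcing χ ≥ 4, and the coloring below uses 4 colors, so χ(G) = 4.
A valid 4-coloring: color 1: [8, 12, 15]; color 2: [10, 14, 17]; color 3: [7, 9, 13, 16]; color 4: [11].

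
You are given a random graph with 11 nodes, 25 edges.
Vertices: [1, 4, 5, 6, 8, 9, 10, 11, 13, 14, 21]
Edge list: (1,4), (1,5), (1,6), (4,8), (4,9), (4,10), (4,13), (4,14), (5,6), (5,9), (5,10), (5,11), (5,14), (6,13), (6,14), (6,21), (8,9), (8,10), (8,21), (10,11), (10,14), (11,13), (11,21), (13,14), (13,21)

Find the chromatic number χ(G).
χ(G) = 4

Clique number ω(G) = 3 (lower bound: χ ≥ ω).
Odd cycle [5, 6, 13, 4, 10] needs 3 colors (χ ≥ 3).
Vertex 14 is adjacent to every vertex of [4, 5, 6, 10, 13], which already need 3 colors among themselves, so 14 needs a new color (χ ≥ 4).
The coloring below uses 4 colors, so χ(G) = 4.
A valid 4-coloring: color 1: [4, 5, 21]; color 2: [1, 8, 11, 14]; color 3: [6, 9, 10]; color 4: [13].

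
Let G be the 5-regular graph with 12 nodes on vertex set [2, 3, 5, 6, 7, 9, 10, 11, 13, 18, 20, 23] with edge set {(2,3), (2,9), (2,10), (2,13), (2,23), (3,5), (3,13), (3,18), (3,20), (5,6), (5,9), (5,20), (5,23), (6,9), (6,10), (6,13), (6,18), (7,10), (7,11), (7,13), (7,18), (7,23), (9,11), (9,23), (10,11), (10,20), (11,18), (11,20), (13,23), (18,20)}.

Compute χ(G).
Clique number ω(G) = 3 (lower bound: χ ≥ ω).
Suppose a proper 3-coloring c exists. The clique [2, 3, 13] takes 3 distinct colors; by symmetry let c(2) = 1, c(3) = 2, c(13) = 3.
- Vertex 23: neighbors [2, 13] already have colors [1, 3] ⇒ c(23) = 2.
- Vertex 7: neighbors [23, 13] already have colors [2, 3] ⇒ c(7) = 1.
- Vertex 9: neighbors [2, 23] already have colors [1, 2] ⇒ c(9) = 3.
- Vertex 11: neighbors [7, 9] already have colors [1, 3] ⇒ c(11) = 2.
- Vertex 5: neighbors [3, 9] already have colors [2, 3] ⇒ c(5) = 1.
- Vertex 6: neighbors [5, 9] already have colors [1, 3] ⇒ c(6) = 2.
- Vertex 20: neighbors [5, 3] already have colors [1, 2] ⇒ c(20) = 3.
- Vertex 10: neighbors [2, 6, 20] already have colors [1, 2, 3] — all 3 colors blocked. Contradiction.
The forced assignments end in a contradiction, so G has no proper 3-coloring (χ ≥ 4).
The coloring below uses 4 colors, so χ(G) = 4.
A valid 4-coloring: color 1: [2, 6, 7, 20]; color 2: [9, 10, 13, 18]; color 3: [3, 11, 23]; color 4: [5].

χ(G) = 4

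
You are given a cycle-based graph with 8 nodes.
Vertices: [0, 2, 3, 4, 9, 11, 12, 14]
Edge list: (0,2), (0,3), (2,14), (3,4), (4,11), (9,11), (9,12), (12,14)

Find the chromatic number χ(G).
Clique number ω(G) = 2 (lower bound: χ ≥ ω).
The graph is bipartite (no odd cycle), so 2 colors suffice: χ(G) = 2.
A valid 2-coloring: color 1: [0, 4, 9, 14]; color 2: [2, 3, 11, 12].

χ(G) = 2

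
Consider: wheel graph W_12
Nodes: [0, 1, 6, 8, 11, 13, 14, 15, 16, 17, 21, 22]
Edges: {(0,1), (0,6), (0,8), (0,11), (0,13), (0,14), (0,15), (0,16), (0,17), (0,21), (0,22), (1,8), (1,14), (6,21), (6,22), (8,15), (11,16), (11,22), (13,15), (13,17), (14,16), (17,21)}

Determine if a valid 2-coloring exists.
No, G is not 2-colorable

The clique on vertices [0, 1, 8] has size 3 > 2, so it alone needs 3 colors.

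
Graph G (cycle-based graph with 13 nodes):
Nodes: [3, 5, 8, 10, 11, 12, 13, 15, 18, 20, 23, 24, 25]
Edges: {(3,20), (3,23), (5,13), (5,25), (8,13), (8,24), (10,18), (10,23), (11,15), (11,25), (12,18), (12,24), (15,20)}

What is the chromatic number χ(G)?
χ(G) = 3

Clique number ω(G) = 2 (lower bound: χ ≥ ω).
Odd cycle [5, 13, 8, 24, 12, 18, 10, 23, 3, 20, 15, 11, 25] needs 3 colors (χ ≥ 3).
The coloring below uses 3 colors, so χ(G) = 3.
A valid 3-coloring: color 1: [3, 5, 8, 10, 11, 12]; color 2: [13, 18, 20, 23, 24, 25]; color 3: [15].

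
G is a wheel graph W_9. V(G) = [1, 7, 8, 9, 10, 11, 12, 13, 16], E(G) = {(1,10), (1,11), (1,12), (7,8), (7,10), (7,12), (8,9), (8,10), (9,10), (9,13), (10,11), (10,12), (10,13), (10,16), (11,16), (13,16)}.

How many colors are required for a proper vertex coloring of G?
Clique number ω(G) = 3 (lower bound: χ ≥ ω).
The clique on [1, 10, 11] has size 3, forcing χ ≥ 3, and the coloring below uses 3 colors, so χ(G) = 3.
A valid 3-coloring: color 1: [10]; color 2: [8, 11, 12, 13]; color 3: [1, 7, 9, 16].

χ(G) = 3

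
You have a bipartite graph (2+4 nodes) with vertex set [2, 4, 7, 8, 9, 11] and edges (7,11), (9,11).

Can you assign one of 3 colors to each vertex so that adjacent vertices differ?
A valid 3-coloring: color 1: [2, 4, 8, 11]; color 2: [7, 9].
(χ(G) = 2 ≤ 3.)

Yes, G is 3-colorable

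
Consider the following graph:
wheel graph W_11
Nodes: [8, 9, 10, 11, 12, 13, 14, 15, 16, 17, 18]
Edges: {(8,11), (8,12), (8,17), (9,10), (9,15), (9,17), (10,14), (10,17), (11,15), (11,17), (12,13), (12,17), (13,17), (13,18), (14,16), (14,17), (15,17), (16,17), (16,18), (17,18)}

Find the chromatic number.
χ(G) = 3

Clique number ω(G) = 3 (lower bound: χ ≥ ω).
The clique on [8, 11, 17] has size 3, forcing χ ≥ 3, and the coloring below uses 3 colors, so χ(G) = 3.
A valid 3-coloring: color 1: [17]; color 2: [9, 11, 12, 14, 18]; color 3: [8, 10, 13, 15, 16].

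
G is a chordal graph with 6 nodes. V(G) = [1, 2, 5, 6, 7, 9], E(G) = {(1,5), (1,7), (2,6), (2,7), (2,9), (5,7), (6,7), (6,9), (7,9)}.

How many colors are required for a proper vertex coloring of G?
χ(G) = 4

Clique number ω(G) = 4 (lower bound: χ ≥ ω).
The clique on [2, 6, 7, 9] has size 4, forcing χ ≥ 4, and the coloring below uses 4 colors, so χ(G) = 4.
A valid 4-coloring: color 1: [7]; color 2: [1, 9]; color 3: [5, 6]; color 4: [2].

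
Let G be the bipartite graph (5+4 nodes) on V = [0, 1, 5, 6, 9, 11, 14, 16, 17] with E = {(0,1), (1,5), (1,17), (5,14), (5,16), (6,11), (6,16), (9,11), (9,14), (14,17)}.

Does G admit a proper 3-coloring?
Yes, G is 3-colorable

A valid 3-coloring: color 1: [0, 5, 6, 9, 17]; color 2: [1, 11, 14, 16].
(χ(G) = 2 ≤ 3.)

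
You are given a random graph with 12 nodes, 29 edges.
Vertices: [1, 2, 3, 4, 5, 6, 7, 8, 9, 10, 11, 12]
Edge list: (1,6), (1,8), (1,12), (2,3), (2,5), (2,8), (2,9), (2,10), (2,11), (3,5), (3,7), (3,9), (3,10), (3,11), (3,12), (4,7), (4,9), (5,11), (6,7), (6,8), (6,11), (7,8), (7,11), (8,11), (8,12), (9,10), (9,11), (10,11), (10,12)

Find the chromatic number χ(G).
Clique number ω(G) = 5 (lower bound: χ ≥ ω).
The clique on [2, 3, 9, 10, 11] has size 5, forcing χ ≥ 5, and the coloring below uses 5 colors, so χ(G) = 5.
A valid 5-coloring: color 1: [1, 4, 11]; color 2: [3, 8]; color 3: [2, 7, 12]; color 4: [5, 6, 9]; color 5: [10].

χ(G) = 5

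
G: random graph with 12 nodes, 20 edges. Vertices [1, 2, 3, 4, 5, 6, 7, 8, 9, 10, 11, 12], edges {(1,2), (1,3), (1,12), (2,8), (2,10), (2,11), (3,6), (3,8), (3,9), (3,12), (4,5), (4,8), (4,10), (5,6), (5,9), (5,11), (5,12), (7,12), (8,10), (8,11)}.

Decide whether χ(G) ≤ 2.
No, G is not 2-colorable

The clique on vertices [2, 8, 10] has size 3 > 2, so it alone needs 3 colors.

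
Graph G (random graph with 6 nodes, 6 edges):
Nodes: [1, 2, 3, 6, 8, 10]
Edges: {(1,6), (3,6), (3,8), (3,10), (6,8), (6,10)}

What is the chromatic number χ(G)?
χ(G) = 3

Clique number ω(G) = 3 (lower bound: χ ≥ ω).
The clique on [3, 6, 8] has size 3, forcing χ ≥ 3, and the coloring below uses 3 colors, so χ(G) = 3.
A valid 3-coloring: color 1: [2, 6]; color 2: [1, 3]; color 3: [8, 10].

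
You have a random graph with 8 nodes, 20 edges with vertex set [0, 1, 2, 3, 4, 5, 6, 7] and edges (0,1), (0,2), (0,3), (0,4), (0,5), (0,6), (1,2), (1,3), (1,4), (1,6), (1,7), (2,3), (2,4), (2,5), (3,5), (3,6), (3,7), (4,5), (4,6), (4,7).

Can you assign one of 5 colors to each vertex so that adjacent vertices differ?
A valid 5-coloring: color 1: [1, 5]; color 2: [0, 7]; color 3: [3, 4]; color 4: [2, 6].
(χ(G) = 4 ≤ 5.)

Yes, G is 5-colorable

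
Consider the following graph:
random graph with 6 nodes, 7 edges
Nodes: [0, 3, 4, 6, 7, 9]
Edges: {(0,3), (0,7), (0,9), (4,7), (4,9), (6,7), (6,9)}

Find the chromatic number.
χ(G) = 2

Clique number ω(G) = 2 (lower bound: χ ≥ ω).
The graph is bipartite (no odd cycle), so 2 colors suffice: χ(G) = 2.
A valid 2-coloring: color 1: [0, 4, 6]; color 2: [3, 7, 9].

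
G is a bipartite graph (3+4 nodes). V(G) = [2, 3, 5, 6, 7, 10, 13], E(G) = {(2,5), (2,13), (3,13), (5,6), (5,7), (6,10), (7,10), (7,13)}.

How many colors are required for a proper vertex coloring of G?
χ(G) = 2

Clique number ω(G) = 2 (lower bound: χ ≥ ω).
The graph is bipartite (no odd cycle), so 2 colors suffice: χ(G) = 2.
A valid 2-coloring: color 1: [5, 10, 13]; color 2: [2, 3, 6, 7].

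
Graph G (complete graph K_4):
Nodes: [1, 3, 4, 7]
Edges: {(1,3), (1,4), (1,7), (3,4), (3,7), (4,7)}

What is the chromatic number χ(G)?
Clique number ω(G) = 4 (lower bound: χ ≥ ω).
The clique on [1, 3, 4, 7] has size 4, forcing χ ≥ 4, and the coloring below uses 4 colors, so χ(G) = 4.
A valid 4-coloring: color 1: [4]; color 2: [7]; color 3: [3]; color 4: [1].

χ(G) = 4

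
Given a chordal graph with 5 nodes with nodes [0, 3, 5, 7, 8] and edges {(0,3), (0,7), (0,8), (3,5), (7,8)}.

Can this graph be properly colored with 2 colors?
No, G is not 2-colorable

The clique on vertices [0, 7, 8] has size 3 > 2, so it alone needs 3 colors.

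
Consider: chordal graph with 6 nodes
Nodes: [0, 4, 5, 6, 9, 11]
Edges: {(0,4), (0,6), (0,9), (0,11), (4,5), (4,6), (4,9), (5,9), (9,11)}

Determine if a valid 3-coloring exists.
A valid 3-coloring: color 1: [0, 5]; color 2: [4, 11]; color 3: [6, 9].
(χ(G) = 3 ≤ 3.)

Yes, G is 3-colorable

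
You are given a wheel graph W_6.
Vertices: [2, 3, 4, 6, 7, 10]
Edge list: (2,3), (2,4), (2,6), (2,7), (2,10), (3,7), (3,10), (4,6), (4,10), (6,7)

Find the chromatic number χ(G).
χ(G) = 4

Clique number ω(G) = 3 (lower bound: χ ≥ ω).
Odd cycle [10, 4, 6, 7, 3] needs 3 colors (χ ≥ 3).
Vertex 2 is adjacent to every vertex of [3, 4, 6, 7, 10], which already need 3 colors among themselves, so 2 needs a new color (χ ≥ 4).
The coloring below uses 4 colors, so χ(G) = 4.
A valid 4-coloring: color 1: [2]; color 2: [7, 10]; color 3: [3, 4]; color 4: [6].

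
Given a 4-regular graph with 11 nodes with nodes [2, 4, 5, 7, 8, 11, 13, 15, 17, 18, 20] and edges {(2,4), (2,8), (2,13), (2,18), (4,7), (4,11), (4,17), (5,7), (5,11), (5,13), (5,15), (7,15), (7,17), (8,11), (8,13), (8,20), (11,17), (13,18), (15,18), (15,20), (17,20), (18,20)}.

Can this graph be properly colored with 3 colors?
Yes, G is 3-colorable

A valid 3-coloring: color 1: [5, 8, 17, 18]; color 2: [2, 7, 11, 20]; color 3: [4, 13, 15].
(χ(G) = 3 ≤ 3.)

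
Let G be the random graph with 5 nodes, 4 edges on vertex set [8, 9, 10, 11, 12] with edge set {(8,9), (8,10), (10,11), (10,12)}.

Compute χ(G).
Clique number ω(G) = 2 (lower bound: χ ≥ ω).
The graph is bipartite (no odd cycle), so 2 colors suffice: χ(G) = 2.
A valid 2-coloring: color 1: [9, 10]; color 2: [8, 11, 12].

χ(G) = 2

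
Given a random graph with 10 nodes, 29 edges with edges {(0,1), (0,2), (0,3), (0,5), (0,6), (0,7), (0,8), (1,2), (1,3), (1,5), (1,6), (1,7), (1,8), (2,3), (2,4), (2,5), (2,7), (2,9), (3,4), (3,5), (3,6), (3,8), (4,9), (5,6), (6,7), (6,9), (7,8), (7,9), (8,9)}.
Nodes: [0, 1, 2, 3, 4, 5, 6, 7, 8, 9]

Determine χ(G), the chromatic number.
Clique number ω(G) = 5 (lower bound: χ ≥ ω).
The clique on [0, 1, 2, 3, 5] has size 5, forcing χ ≥ 5, and the coloring below uses 5 colors, so χ(G) = 5.
A valid 5-coloring: color 1: [3, 7]; color 2: [0, 9]; color 3: [2, 6, 8]; color 4: [1, 4]; color 5: [5].

χ(G) = 5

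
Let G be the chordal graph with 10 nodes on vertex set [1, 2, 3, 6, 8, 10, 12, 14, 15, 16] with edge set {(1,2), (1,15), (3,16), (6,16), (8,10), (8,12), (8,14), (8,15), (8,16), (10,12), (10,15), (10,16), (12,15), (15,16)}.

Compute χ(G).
χ(G) = 4

Clique number ω(G) = 4 (lower bound: χ ≥ ω).
The clique on [8, 10, 15, 16] has size 4, forcing χ ≥ 4, and the coloring below uses 4 colors, so χ(G) = 4.
A valid 4-coloring: color 1: [2, 3, 6, 14, 15]; color 2: [1, 8]; color 3: [12, 16]; color 4: [10].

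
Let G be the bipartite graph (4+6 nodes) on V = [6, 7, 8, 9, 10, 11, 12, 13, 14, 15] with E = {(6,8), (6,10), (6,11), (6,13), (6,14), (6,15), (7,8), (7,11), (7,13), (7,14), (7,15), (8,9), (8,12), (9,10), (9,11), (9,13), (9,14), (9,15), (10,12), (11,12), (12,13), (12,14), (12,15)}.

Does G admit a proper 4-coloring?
A valid 4-coloring: color 1: [6, 7, 9, 12]; color 2: [8, 10, 11, 13, 14, 15].
(χ(G) = 2 ≤ 4.)

Yes, G is 4-colorable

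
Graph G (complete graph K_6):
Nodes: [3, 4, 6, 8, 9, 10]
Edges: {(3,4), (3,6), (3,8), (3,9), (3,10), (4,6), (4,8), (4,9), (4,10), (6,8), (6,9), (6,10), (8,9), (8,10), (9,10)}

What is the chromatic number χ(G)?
χ(G) = 6

Clique number ω(G) = 6 (lower bound: χ ≥ ω).
The clique on [3, 4, 6, 8, 9, 10] has size 6, forcing χ ≥ 6, and the coloring below uses 6 colors, so χ(G) = 6.
A valid 6-coloring: color 1: [6]; color 2: [3]; color 3: [9]; color 4: [8]; color 5: [10]; color 6: [4].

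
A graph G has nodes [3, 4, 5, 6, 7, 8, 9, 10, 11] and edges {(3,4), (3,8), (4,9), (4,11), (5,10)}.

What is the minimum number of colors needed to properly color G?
χ(G) = 2

Clique number ω(G) = 2 (lower bound: χ ≥ ω).
The graph is bipartite (no odd cycle), so 2 colors suffice: χ(G) = 2.
A valid 2-coloring: color 1: [4, 6, 7, 8, 10]; color 2: [3, 5, 9, 11].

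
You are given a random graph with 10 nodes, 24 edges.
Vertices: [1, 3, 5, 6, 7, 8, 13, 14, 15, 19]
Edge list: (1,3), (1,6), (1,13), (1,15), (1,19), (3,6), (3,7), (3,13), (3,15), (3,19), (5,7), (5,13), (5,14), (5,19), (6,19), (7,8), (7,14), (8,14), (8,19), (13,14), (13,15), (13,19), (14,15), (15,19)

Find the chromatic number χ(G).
χ(G) = 5

Clique number ω(G) = 5 (lower bound: χ ≥ ω).
The clique on [1, 3, 13, 15, 19] has size 5, forcing χ ≥ 5, and the coloring below uses 5 colors, so χ(G) = 5.
A valid 5-coloring: color 1: [14, 19]; color 2: [6, 7, 13]; color 3: [3, 5, 8]; color 4: [1]; color 5: [15].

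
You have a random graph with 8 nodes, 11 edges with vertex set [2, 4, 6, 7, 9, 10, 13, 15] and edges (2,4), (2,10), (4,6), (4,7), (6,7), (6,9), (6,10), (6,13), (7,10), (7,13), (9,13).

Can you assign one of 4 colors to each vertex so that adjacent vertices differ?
Yes, G is 4-colorable

A valid 4-coloring: color 1: [2, 6, 15]; color 2: [7, 9]; color 3: [4, 10, 13].
(χ(G) = 3 ≤ 4.)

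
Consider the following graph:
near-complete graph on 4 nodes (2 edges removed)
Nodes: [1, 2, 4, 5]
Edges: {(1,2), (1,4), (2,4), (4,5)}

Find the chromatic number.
Clique number ω(G) = 3 (lower bound: χ ≥ ω).
The clique on [1, 2, 4] has size 3, forcing χ ≥ 3, and the coloring below uses 3 colors, so χ(G) = 3.
A valid 3-coloring: color 1: [4]; color 2: [2, 5]; color 3: [1].

χ(G) = 3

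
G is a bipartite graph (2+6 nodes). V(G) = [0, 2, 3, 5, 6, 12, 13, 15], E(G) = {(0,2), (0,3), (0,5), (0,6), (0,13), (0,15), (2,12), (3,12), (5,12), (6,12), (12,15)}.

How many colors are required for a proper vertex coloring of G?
χ(G) = 2

Clique number ω(G) = 2 (lower bound: χ ≥ ω).
The graph is bipartite (no odd cycle), so 2 colors suffice: χ(G) = 2.
A valid 2-coloring: color 1: [0, 12]; color 2: [2, 3, 5, 6, 13, 15].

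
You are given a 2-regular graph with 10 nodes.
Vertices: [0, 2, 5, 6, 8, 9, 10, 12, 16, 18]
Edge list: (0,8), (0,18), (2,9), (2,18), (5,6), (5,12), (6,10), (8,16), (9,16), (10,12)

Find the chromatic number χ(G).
χ(G) = 2

Clique number ω(G) = 2 (lower bound: χ ≥ ω).
The graph is bipartite (no odd cycle), so 2 colors suffice: χ(G) = 2.
A valid 2-coloring: color 1: [0, 2, 5, 10, 16]; color 2: [6, 8, 9, 12, 18].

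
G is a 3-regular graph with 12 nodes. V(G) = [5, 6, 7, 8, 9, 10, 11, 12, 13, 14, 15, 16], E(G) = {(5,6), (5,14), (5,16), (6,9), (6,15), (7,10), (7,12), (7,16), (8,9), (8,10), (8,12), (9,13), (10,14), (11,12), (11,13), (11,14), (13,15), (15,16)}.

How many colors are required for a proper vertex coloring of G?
Clique number ω(G) = 2 (lower bound: χ ≥ ω).
Odd cycle [8, 9, 13, 11, 12] needs 3 colors (χ ≥ 3).
The coloring below uses 3 colors, so χ(G) = 3.
A valid 3-coloring: color 1: [5, 7, 8, 11, 15]; color 2: [9, 10, 12, 16]; color 3: [6, 13, 14].

χ(G) = 3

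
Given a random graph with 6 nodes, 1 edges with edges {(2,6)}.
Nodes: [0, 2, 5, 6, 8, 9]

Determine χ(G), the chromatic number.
Clique number ω(G) = 2 (lower bound: χ ≥ ω).
The graph is bipartite (no odd cycle), so 2 colors suffice: χ(G) = 2.
A valid 2-coloring: color 1: [0, 2, 5, 8, 9]; color 2: [6].

χ(G) = 2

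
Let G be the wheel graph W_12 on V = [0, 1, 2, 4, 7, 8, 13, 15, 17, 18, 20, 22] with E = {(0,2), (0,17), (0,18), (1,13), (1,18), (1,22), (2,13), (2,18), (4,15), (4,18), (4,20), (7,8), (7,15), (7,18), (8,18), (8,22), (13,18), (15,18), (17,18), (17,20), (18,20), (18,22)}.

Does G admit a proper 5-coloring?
Yes, G is 5-colorable

A valid 5-coloring: color 1: [18]; color 2: [2, 4, 7, 17, 22]; color 3: [0, 1, 8, 15, 20]; color 4: [13].
(χ(G) = 4 ≤ 5.)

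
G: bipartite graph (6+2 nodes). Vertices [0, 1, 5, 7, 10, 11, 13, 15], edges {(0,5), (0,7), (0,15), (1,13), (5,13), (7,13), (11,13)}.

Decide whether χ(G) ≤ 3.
A valid 3-coloring: color 1: [0, 10, 13]; color 2: [1, 5, 7, 11, 15].
(χ(G) = 2 ≤ 3.)

Yes, G is 3-colorable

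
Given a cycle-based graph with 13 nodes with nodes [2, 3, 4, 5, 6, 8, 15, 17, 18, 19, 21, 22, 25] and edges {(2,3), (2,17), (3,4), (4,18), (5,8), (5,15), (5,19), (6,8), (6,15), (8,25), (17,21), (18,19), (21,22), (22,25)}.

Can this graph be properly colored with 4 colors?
Yes, G is 4-colorable

A valid 4-coloring: color 1: [3, 5, 6, 17, 18, 22]; color 2: [2, 4, 8, 15, 19, 21]; color 3: [25].
(χ(G) = 3 ≤ 4.)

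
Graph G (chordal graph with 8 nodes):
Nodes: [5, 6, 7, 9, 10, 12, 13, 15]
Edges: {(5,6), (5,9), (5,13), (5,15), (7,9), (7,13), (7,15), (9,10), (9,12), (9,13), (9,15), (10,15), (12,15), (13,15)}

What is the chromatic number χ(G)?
Clique number ω(G) = 4 (lower bound: χ ≥ ω).
The clique on [5, 9, 13, 15] has size 4, forcing χ ≥ 4, and the coloring below uses 4 colors, so χ(G) = 4.
A valid 4-coloring: color 1: [6, 15]; color 2: [9]; color 3: [10, 12, 13]; color 4: [5, 7].

χ(G) = 4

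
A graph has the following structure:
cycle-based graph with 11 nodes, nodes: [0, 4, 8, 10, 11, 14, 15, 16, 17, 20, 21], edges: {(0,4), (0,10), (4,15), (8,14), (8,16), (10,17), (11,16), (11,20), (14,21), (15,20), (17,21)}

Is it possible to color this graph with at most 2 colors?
Odd cycle [8, 16, 11, 20, 15, 4, 0, 10, 17, 21, 14] needs 3 colors (χ ≥ 3).
Hence χ(G) ≥ 3 > 2, so no proper 2-coloring exists.

No, G is not 2-colorable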